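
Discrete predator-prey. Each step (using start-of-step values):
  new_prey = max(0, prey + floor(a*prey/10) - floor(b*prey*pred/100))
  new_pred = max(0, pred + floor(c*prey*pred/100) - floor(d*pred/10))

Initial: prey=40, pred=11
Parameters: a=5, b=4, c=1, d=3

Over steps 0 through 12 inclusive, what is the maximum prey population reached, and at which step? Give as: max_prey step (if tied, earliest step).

Step 1: prey: 40+20-17=43; pred: 11+4-3=12
Step 2: prey: 43+21-20=44; pred: 12+5-3=14
Step 3: prey: 44+22-24=42; pred: 14+6-4=16
Step 4: prey: 42+21-26=37; pred: 16+6-4=18
Step 5: prey: 37+18-26=29; pred: 18+6-5=19
Step 6: prey: 29+14-22=21; pred: 19+5-5=19
Step 7: prey: 21+10-15=16; pred: 19+3-5=17
Step 8: prey: 16+8-10=14; pred: 17+2-5=14
Step 9: prey: 14+7-7=14; pred: 14+1-4=11
Step 10: prey: 14+7-6=15; pred: 11+1-3=9
Step 11: prey: 15+7-5=17; pred: 9+1-2=8
Step 12: prey: 17+8-5=20; pred: 8+1-2=7
Max prey = 44 at step 2

Answer: 44 2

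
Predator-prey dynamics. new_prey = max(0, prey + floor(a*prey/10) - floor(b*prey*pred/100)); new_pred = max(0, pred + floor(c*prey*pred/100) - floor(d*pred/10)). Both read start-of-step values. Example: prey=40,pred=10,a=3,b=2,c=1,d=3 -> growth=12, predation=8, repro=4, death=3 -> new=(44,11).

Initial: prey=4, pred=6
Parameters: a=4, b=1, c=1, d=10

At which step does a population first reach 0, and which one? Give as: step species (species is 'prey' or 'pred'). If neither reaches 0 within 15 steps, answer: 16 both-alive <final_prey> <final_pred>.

Answer: 1 pred

Derivation:
Step 1: prey: 4+1-0=5; pred: 6+0-6=0
First extinction: pred at step 1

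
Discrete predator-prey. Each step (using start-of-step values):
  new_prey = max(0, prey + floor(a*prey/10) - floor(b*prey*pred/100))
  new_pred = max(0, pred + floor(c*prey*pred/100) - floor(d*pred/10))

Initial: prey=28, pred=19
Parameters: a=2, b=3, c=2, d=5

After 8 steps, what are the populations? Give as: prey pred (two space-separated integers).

Answer: 10 1

Derivation:
Step 1: prey: 28+5-15=18; pred: 19+10-9=20
Step 2: prey: 18+3-10=11; pred: 20+7-10=17
Step 3: prey: 11+2-5=8; pred: 17+3-8=12
Step 4: prey: 8+1-2=7; pred: 12+1-6=7
Step 5: prey: 7+1-1=7; pred: 7+0-3=4
Step 6: prey: 7+1-0=8; pred: 4+0-2=2
Step 7: prey: 8+1-0=9; pred: 2+0-1=1
Step 8: prey: 9+1-0=10; pred: 1+0-0=1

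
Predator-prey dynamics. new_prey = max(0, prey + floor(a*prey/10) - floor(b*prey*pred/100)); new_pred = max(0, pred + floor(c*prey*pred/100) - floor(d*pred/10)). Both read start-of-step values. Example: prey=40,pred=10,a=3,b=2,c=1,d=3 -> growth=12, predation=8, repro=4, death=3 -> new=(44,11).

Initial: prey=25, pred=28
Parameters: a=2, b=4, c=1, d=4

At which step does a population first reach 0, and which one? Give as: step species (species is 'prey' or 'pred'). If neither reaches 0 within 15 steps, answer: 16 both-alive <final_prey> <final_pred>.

Answer: 16 both-alive 1 2

Derivation:
Step 1: prey: 25+5-28=2; pred: 28+7-11=24
Step 2: prey: 2+0-1=1; pred: 24+0-9=15
Step 3: prey: 1+0-0=1; pred: 15+0-6=9
Step 4: prey: 1+0-0=1; pred: 9+0-3=6
Step 5: prey: 1+0-0=1; pred: 6+0-2=4
Step 6: prey: 1+0-0=1; pred: 4+0-1=3
Step 7: prey: 1+0-0=1; pred: 3+0-1=2
Step 8: prey: 1+0-0=1; pred: 2+0-0=2
Steps 9-15: state stable at prey=1, pred=2 (no change)
No extinction within 15 steps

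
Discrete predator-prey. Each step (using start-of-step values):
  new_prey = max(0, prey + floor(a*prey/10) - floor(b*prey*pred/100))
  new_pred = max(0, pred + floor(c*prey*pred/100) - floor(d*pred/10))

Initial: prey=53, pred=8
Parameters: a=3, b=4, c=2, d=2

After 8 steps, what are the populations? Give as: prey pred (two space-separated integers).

Answer: 0 17

Derivation:
Step 1: prey: 53+15-16=52; pred: 8+8-1=15
Step 2: prey: 52+15-31=36; pred: 15+15-3=27
Step 3: prey: 36+10-38=8; pred: 27+19-5=41
Step 4: prey: 8+2-13=0; pred: 41+6-8=39
Step 5: prey: 0+0-0=0; pred: 39+0-7=32
Step 6: prey: 0+0-0=0; pred: 32+0-6=26
Step 7: prey: 0+0-0=0; pred: 26+0-5=21
Step 8: prey: 0+0-0=0; pred: 21+0-4=17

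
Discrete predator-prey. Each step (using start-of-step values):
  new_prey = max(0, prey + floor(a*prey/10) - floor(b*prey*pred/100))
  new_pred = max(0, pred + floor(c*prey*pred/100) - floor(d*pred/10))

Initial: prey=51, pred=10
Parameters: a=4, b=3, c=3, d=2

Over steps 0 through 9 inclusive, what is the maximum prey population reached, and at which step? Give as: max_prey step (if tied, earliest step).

Answer: 56 1

Derivation:
Step 1: prey: 51+20-15=56; pred: 10+15-2=23
Step 2: prey: 56+22-38=40; pred: 23+38-4=57
Step 3: prey: 40+16-68=0; pred: 57+68-11=114
Step 4: prey: 0+0-0=0; pred: 114+0-22=92
Step 5: prey: 0+0-0=0; pred: 92+0-18=74
Step 6: prey: 0+0-0=0; pred: 74+0-14=60
Step 7: prey: 0+0-0=0; pred: 60+0-12=48
Step 8: prey: 0+0-0=0; pred: 48+0-9=39
Step 9: prey: 0+0-0=0; pred: 39+0-7=32
Max prey = 56 at step 1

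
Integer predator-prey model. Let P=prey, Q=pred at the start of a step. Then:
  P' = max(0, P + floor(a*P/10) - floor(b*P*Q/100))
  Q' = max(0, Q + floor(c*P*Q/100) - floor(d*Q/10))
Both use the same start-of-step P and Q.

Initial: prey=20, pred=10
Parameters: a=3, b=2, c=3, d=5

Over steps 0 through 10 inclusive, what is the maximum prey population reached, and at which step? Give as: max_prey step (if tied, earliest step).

Answer: 25 3

Derivation:
Step 1: prey: 20+6-4=22; pred: 10+6-5=11
Step 2: prey: 22+6-4=24; pred: 11+7-5=13
Step 3: prey: 24+7-6=25; pred: 13+9-6=16
Step 4: prey: 25+7-8=24; pred: 16+12-8=20
Step 5: prey: 24+7-9=22; pred: 20+14-10=24
Step 6: prey: 22+6-10=18; pred: 24+15-12=27
Step 7: prey: 18+5-9=14; pred: 27+14-13=28
Step 8: prey: 14+4-7=11; pred: 28+11-14=25
Step 9: prey: 11+3-5=9; pred: 25+8-12=21
Step 10: prey: 9+2-3=8; pred: 21+5-10=16
Max prey = 25 at step 3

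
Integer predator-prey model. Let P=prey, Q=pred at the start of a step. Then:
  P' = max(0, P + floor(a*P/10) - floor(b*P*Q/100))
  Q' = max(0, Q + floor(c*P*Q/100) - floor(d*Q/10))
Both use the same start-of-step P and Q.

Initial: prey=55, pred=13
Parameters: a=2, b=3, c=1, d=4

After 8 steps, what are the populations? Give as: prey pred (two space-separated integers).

Step 1: prey: 55+11-21=45; pred: 13+7-5=15
Step 2: prey: 45+9-20=34; pred: 15+6-6=15
Step 3: prey: 34+6-15=25; pred: 15+5-6=14
Step 4: prey: 25+5-10=20; pred: 14+3-5=12
Step 5: prey: 20+4-7=17; pred: 12+2-4=10
Step 6: prey: 17+3-5=15; pred: 10+1-4=7
Step 7: prey: 15+3-3=15; pred: 7+1-2=6
Step 8: prey: 15+3-2=16; pred: 6+0-2=4

Answer: 16 4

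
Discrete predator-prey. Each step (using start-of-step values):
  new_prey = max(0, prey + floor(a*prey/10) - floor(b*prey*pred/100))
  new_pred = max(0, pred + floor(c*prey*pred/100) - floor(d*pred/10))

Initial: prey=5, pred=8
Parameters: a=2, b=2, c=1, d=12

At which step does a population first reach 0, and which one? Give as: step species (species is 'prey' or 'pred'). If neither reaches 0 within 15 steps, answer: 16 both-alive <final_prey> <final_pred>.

Answer: 1 pred

Derivation:
Step 1: prey: 5+1-0=6; pred: 8+0-9=0
First extinction: pred at step 1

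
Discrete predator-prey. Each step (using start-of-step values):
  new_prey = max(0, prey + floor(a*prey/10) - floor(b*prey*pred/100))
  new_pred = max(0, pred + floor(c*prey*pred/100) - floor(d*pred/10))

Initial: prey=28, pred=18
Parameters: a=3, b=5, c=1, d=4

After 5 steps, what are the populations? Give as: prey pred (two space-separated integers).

Answer: 4 3

Derivation:
Step 1: prey: 28+8-25=11; pred: 18+5-7=16
Step 2: prey: 11+3-8=6; pred: 16+1-6=11
Step 3: prey: 6+1-3=4; pred: 11+0-4=7
Step 4: prey: 4+1-1=4; pred: 7+0-2=5
Step 5: prey: 4+1-1=4; pred: 5+0-2=3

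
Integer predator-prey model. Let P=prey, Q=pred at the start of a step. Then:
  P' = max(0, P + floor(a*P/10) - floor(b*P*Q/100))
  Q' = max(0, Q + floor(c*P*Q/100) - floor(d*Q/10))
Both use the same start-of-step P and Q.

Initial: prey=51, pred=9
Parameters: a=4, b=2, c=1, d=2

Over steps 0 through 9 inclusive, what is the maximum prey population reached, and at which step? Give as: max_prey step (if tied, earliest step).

Answer: 76 3

Derivation:
Step 1: prey: 51+20-9=62; pred: 9+4-1=12
Step 2: prey: 62+24-14=72; pred: 12+7-2=17
Step 3: prey: 72+28-24=76; pred: 17+12-3=26
Step 4: prey: 76+30-39=67; pred: 26+19-5=40
Step 5: prey: 67+26-53=40; pred: 40+26-8=58
Step 6: prey: 40+16-46=10; pred: 58+23-11=70
Step 7: prey: 10+4-14=0; pred: 70+7-14=63
Step 8: prey: 0+0-0=0; pred: 63+0-12=51
Step 9: prey: 0+0-0=0; pred: 51+0-10=41
Max prey = 76 at step 3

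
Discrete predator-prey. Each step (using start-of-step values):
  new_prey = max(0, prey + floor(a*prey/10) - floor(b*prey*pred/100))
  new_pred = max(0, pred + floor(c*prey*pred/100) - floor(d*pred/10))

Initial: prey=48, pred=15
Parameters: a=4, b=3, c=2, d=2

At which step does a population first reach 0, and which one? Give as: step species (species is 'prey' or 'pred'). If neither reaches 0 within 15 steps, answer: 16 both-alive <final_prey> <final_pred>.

Answer: 4 prey

Derivation:
Step 1: prey: 48+19-21=46; pred: 15+14-3=26
Step 2: prey: 46+18-35=29; pred: 26+23-5=44
Step 3: prey: 29+11-38=2; pred: 44+25-8=61
Step 4: prey: 2+0-3=0; pred: 61+2-12=51
First extinction: prey at step 4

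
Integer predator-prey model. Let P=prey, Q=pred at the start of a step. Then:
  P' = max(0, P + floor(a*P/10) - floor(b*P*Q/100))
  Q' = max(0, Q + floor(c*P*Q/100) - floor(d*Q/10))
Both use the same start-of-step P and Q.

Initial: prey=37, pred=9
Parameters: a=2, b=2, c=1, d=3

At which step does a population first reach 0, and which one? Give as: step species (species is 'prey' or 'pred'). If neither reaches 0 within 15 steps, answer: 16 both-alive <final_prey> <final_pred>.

Answer: 16 both-alive 38 10

Derivation:
Step 1: prey: 37+7-6=38; pred: 9+3-2=10
Step 2: prey: 38+7-7=38; pred: 10+3-3=10
Steps 3-15: state stable at prey=38, pred=10 (no change)
No extinction within 15 steps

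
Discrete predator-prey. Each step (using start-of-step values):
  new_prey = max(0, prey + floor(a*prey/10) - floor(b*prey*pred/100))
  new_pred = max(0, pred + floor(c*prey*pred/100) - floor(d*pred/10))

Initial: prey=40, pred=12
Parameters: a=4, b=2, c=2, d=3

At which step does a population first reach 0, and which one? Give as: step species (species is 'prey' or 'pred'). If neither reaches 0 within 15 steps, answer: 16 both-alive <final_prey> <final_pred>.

Step 1: prey: 40+16-9=47; pred: 12+9-3=18
Step 2: prey: 47+18-16=49; pred: 18+16-5=29
Step 3: prey: 49+19-28=40; pred: 29+28-8=49
Step 4: prey: 40+16-39=17; pred: 49+39-14=74
Step 5: prey: 17+6-25=0; pred: 74+25-22=77
First extinction: prey at step 5

Answer: 5 prey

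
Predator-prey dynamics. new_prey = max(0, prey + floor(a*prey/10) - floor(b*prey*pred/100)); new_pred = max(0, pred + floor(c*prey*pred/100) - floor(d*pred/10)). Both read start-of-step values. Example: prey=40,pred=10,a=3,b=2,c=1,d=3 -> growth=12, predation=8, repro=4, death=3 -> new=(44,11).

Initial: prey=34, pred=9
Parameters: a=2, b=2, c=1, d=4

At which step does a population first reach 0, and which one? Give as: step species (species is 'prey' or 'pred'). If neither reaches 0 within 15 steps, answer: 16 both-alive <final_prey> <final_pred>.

Step 1: prey: 34+6-6=34; pred: 9+3-3=9
Steps 2-15: state stable at prey=34, pred=9 (no change)
No extinction within 15 steps

Answer: 16 both-alive 34 9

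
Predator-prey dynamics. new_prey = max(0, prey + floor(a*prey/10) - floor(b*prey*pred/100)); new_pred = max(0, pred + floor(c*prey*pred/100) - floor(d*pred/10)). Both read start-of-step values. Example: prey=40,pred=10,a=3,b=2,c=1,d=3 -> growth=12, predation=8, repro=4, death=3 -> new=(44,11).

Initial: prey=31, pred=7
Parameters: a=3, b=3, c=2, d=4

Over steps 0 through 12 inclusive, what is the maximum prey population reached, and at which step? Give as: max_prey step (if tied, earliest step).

Answer: 35 2

Derivation:
Step 1: prey: 31+9-6=34; pred: 7+4-2=9
Step 2: prey: 34+10-9=35; pred: 9+6-3=12
Step 3: prey: 35+10-12=33; pred: 12+8-4=16
Step 4: prey: 33+9-15=27; pred: 16+10-6=20
Step 5: prey: 27+8-16=19; pred: 20+10-8=22
Step 6: prey: 19+5-12=12; pred: 22+8-8=22
Step 7: prey: 12+3-7=8; pred: 22+5-8=19
Step 8: prey: 8+2-4=6; pred: 19+3-7=15
Step 9: prey: 6+1-2=5; pred: 15+1-6=10
Step 10: prey: 5+1-1=5; pred: 10+1-4=7
Step 11: prey: 5+1-1=5; pred: 7+0-2=5
Step 12: prey: 5+1-0=6; pred: 5+0-2=3
Max prey = 35 at step 2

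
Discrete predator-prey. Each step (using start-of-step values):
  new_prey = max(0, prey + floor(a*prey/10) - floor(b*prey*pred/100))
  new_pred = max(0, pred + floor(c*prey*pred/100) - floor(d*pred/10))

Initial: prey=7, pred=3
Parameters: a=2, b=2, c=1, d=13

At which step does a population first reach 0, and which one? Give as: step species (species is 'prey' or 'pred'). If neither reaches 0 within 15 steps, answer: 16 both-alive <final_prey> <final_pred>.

Answer: 1 pred

Derivation:
Step 1: prey: 7+1-0=8; pred: 3+0-3=0
First extinction: pred at step 1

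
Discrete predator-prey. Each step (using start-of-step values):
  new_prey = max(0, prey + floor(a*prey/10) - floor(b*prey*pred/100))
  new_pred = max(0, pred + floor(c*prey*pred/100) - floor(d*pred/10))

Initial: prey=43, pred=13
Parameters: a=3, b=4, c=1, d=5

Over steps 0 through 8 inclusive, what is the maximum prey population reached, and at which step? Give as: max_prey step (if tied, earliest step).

Step 1: prey: 43+12-22=33; pred: 13+5-6=12
Step 2: prey: 33+9-15=27; pred: 12+3-6=9
Step 3: prey: 27+8-9=26; pred: 9+2-4=7
Step 4: prey: 26+7-7=26; pred: 7+1-3=5
Step 5: prey: 26+7-5=28; pred: 5+1-2=4
Step 6: prey: 28+8-4=32; pred: 4+1-2=3
Step 7: prey: 32+9-3=38; pred: 3+0-1=2
Step 8: prey: 38+11-3=46; pred: 2+0-1=1
Max prey = 46 at step 8

Answer: 46 8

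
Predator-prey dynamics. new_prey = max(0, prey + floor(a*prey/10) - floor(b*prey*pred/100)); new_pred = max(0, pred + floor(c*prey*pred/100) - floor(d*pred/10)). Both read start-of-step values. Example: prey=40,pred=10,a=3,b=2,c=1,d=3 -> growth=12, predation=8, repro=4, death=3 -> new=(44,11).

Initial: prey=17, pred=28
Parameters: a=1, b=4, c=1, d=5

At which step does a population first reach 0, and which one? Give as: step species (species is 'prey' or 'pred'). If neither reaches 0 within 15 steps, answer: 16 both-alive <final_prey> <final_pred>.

Step 1: prey: 17+1-19=0; pred: 28+4-14=18
First extinction: prey at step 1

Answer: 1 prey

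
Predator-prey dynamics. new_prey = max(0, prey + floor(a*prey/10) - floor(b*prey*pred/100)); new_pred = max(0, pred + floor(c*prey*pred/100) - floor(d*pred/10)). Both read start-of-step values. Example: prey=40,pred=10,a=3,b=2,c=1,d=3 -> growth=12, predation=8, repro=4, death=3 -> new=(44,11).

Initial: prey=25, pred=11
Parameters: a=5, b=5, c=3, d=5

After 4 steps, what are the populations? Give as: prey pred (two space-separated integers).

Answer: 7 17

Derivation:
Step 1: prey: 25+12-13=24; pred: 11+8-5=14
Step 2: prey: 24+12-16=20; pred: 14+10-7=17
Step 3: prey: 20+10-17=13; pred: 17+10-8=19
Step 4: prey: 13+6-12=7; pred: 19+7-9=17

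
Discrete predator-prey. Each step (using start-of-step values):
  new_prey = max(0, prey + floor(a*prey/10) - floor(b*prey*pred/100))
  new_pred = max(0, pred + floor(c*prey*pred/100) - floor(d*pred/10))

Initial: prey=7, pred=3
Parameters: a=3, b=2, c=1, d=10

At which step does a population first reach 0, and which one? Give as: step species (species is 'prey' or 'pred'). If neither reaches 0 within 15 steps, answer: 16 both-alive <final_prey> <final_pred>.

Answer: 1 pred

Derivation:
Step 1: prey: 7+2-0=9; pred: 3+0-3=0
First extinction: pred at step 1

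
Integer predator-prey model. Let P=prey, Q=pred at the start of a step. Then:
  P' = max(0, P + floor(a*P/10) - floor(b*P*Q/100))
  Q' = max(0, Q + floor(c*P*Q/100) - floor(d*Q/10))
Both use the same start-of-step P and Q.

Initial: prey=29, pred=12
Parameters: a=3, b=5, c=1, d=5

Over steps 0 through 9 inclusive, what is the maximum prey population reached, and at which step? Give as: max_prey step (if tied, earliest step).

Answer: 55 9

Derivation:
Step 1: prey: 29+8-17=20; pred: 12+3-6=9
Step 2: prey: 20+6-9=17; pred: 9+1-4=6
Step 3: prey: 17+5-5=17; pred: 6+1-3=4
Step 4: prey: 17+5-3=19; pred: 4+0-2=2
Step 5: prey: 19+5-1=23; pred: 2+0-1=1
Step 6: prey: 23+6-1=28; pred: 1+0-0=1
Step 7: prey: 28+8-1=35; pred: 1+0-0=1
Step 8: prey: 35+10-1=44; pred: 1+0-0=1
Step 9: prey: 44+13-2=55; pred: 1+0-0=1
Max prey = 55 at step 9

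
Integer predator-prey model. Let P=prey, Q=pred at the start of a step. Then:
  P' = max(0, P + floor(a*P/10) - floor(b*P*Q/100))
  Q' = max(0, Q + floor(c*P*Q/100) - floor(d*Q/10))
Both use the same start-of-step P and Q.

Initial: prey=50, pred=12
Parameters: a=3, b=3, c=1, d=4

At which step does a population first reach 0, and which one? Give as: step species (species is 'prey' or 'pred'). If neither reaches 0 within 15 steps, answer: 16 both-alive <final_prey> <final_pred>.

Step 1: prey: 50+15-18=47; pred: 12+6-4=14
Step 2: prey: 47+14-19=42; pred: 14+6-5=15
Step 3: prey: 42+12-18=36; pred: 15+6-6=15
Step 4: prey: 36+10-16=30; pred: 15+5-6=14
Step 5: prey: 30+9-12=27; pred: 14+4-5=13
Step 6: prey: 27+8-10=25; pred: 13+3-5=11
Step 7: prey: 25+7-8=24; pred: 11+2-4=9
Step 8: prey: 24+7-6=25; pred: 9+2-3=8
Step 9: prey: 25+7-6=26; pred: 8+2-3=7
Step 10: prey: 26+7-5=28; pred: 7+1-2=6
Step 11: prey: 28+8-5=31; pred: 6+1-2=5
Step 12: prey: 31+9-4=36; pred: 5+1-2=4
Step 13: prey: 36+10-4=42; pred: 4+1-1=4
Step 14: prey: 42+12-5=49; pred: 4+1-1=4
Step 15: prey: 49+14-5=58; pred: 4+1-1=4
No extinction within 15 steps

Answer: 16 both-alive 58 4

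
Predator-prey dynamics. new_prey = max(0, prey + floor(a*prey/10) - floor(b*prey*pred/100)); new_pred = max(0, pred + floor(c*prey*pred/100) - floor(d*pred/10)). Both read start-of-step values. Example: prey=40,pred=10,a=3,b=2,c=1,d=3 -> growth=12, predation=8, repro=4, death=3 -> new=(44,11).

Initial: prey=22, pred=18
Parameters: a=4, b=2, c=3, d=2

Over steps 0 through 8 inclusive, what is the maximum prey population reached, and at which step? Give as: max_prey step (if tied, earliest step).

Step 1: prey: 22+8-7=23; pred: 18+11-3=26
Step 2: prey: 23+9-11=21; pred: 26+17-5=38
Step 3: prey: 21+8-15=14; pred: 38+23-7=54
Step 4: prey: 14+5-15=4; pred: 54+22-10=66
Step 5: prey: 4+1-5=0; pred: 66+7-13=60
Step 6: prey: 0+0-0=0; pred: 60+0-12=48
Step 7: prey: 0+0-0=0; pred: 48+0-9=39
Step 8: prey: 0+0-0=0; pred: 39+0-7=32
Max prey = 23 at step 1

Answer: 23 1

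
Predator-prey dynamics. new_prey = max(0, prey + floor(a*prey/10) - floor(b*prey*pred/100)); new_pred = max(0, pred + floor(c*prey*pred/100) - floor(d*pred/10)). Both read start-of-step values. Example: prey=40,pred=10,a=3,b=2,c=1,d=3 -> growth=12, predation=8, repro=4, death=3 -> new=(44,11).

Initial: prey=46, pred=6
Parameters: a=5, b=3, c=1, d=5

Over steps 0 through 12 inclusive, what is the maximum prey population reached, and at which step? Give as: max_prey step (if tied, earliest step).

Answer: 165 5

Derivation:
Step 1: prey: 46+23-8=61; pred: 6+2-3=5
Step 2: prey: 61+30-9=82; pred: 5+3-2=6
Step 3: prey: 82+41-14=109; pred: 6+4-3=7
Step 4: prey: 109+54-22=141; pred: 7+7-3=11
Step 5: prey: 141+70-46=165; pred: 11+15-5=21
Step 6: prey: 165+82-103=144; pred: 21+34-10=45
Step 7: prey: 144+72-194=22; pred: 45+64-22=87
Step 8: prey: 22+11-57=0; pred: 87+19-43=63
Step 9: prey: 0+0-0=0; pred: 63+0-31=32
Step 10: prey: 0+0-0=0; pred: 32+0-16=16
Step 11: prey: 0+0-0=0; pred: 16+0-8=8
Step 12: prey: 0+0-0=0; pred: 8+0-4=4
Max prey = 165 at step 5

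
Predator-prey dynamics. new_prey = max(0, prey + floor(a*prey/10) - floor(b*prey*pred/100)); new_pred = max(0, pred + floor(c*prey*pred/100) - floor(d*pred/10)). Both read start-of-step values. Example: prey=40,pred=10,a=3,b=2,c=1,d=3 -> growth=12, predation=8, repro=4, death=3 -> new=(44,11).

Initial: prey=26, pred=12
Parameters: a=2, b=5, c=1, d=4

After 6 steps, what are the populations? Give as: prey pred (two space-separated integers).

Step 1: prey: 26+5-15=16; pred: 12+3-4=11
Step 2: prey: 16+3-8=11; pred: 11+1-4=8
Step 3: prey: 11+2-4=9; pred: 8+0-3=5
Step 4: prey: 9+1-2=8; pred: 5+0-2=3
Step 5: prey: 8+1-1=8; pred: 3+0-1=2
Step 6: prey: 8+1-0=9; pred: 2+0-0=2

Answer: 9 2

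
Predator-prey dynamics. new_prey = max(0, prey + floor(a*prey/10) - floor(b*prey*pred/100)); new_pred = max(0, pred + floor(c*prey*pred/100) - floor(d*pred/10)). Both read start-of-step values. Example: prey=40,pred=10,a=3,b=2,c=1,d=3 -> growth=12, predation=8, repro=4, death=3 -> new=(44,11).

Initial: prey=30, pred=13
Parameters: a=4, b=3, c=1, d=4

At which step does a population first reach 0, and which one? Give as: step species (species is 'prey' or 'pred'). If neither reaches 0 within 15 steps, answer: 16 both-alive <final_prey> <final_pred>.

Answer: 16 both-alive 14 15

Derivation:
Step 1: prey: 30+12-11=31; pred: 13+3-5=11
Step 2: prey: 31+12-10=33; pred: 11+3-4=10
Step 3: prey: 33+13-9=37; pred: 10+3-4=9
Step 4: prey: 37+14-9=42; pred: 9+3-3=9
Step 5: prey: 42+16-11=47; pred: 9+3-3=9
Step 6: prey: 47+18-12=53; pred: 9+4-3=10
Step 7: prey: 53+21-15=59; pred: 10+5-4=11
Step 8: prey: 59+23-19=63; pred: 11+6-4=13
Step 9: prey: 63+25-24=64; pred: 13+8-5=16
Step 10: prey: 64+25-30=59; pred: 16+10-6=20
Step 11: prey: 59+23-35=47; pred: 20+11-8=23
Step 12: prey: 47+18-32=33; pred: 23+10-9=24
Step 13: prey: 33+13-23=23; pred: 24+7-9=22
Step 14: prey: 23+9-15=17; pred: 22+5-8=19
Step 15: prey: 17+6-9=14; pred: 19+3-7=15
No extinction within 15 steps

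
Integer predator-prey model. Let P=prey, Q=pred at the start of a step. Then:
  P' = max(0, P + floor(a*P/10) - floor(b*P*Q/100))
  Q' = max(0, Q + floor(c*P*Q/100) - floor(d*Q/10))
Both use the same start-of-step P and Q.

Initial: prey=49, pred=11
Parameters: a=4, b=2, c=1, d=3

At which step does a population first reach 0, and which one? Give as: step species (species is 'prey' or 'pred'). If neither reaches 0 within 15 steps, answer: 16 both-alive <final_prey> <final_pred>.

Step 1: prey: 49+19-10=58; pred: 11+5-3=13
Step 2: prey: 58+23-15=66; pred: 13+7-3=17
Step 3: prey: 66+26-22=70; pred: 17+11-5=23
Step 4: prey: 70+28-32=66; pred: 23+16-6=33
Step 5: prey: 66+26-43=49; pred: 33+21-9=45
Step 6: prey: 49+19-44=24; pred: 45+22-13=54
Step 7: prey: 24+9-25=8; pred: 54+12-16=50
Step 8: prey: 8+3-8=3; pred: 50+4-15=39
Step 9: prey: 3+1-2=2; pred: 39+1-11=29
Step 10: prey: 2+0-1=1; pred: 29+0-8=21
Step 11: prey: 1+0-0=1; pred: 21+0-6=15
Step 12: prey: 1+0-0=1; pred: 15+0-4=11
Step 13: prey: 1+0-0=1; pred: 11+0-3=8
Step 14: prey: 1+0-0=1; pred: 8+0-2=6
Step 15: prey: 1+0-0=1; pred: 6+0-1=5
No extinction within 15 steps

Answer: 16 both-alive 1 5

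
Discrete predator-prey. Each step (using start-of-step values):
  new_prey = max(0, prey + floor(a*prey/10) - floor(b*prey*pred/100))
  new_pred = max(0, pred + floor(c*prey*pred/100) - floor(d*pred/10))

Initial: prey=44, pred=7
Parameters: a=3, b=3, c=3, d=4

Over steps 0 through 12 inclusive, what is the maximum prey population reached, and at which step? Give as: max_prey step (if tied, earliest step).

Answer: 48 1

Derivation:
Step 1: prey: 44+13-9=48; pred: 7+9-2=14
Step 2: prey: 48+14-20=42; pred: 14+20-5=29
Step 3: prey: 42+12-36=18; pred: 29+36-11=54
Step 4: prey: 18+5-29=0; pred: 54+29-21=62
Step 5: prey: 0+0-0=0; pred: 62+0-24=38
Step 6: prey: 0+0-0=0; pred: 38+0-15=23
Step 7: prey: 0+0-0=0; pred: 23+0-9=14
Step 8: prey: 0+0-0=0; pred: 14+0-5=9
Step 9: prey: 0+0-0=0; pred: 9+0-3=6
Step 10: prey: 0+0-0=0; pred: 6+0-2=4
Step 11: prey: 0+0-0=0; pred: 4+0-1=3
Step 12: prey: 0+0-0=0; pred: 3+0-1=2
Max prey = 48 at step 1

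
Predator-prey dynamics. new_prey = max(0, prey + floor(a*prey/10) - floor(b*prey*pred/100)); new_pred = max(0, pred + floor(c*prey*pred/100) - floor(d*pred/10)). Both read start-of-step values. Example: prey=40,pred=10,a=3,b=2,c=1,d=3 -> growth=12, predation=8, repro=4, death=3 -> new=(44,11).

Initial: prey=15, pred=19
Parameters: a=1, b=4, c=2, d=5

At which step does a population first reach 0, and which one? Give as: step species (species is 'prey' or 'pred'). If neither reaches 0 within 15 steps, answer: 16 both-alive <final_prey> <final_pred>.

Answer: 16 both-alive 2 1

Derivation:
Step 1: prey: 15+1-11=5; pred: 19+5-9=15
Step 2: prey: 5+0-3=2; pred: 15+1-7=9
Step 3: prey: 2+0-0=2; pred: 9+0-4=5
Step 4: prey: 2+0-0=2; pred: 5+0-2=3
Step 5: prey: 2+0-0=2; pred: 3+0-1=2
Step 6: prey: 2+0-0=2; pred: 2+0-1=1
Step 7: prey: 2+0-0=2; pred: 1+0-0=1
Steps 8-15: state stable at prey=2, pred=1 (no change)
No extinction within 15 steps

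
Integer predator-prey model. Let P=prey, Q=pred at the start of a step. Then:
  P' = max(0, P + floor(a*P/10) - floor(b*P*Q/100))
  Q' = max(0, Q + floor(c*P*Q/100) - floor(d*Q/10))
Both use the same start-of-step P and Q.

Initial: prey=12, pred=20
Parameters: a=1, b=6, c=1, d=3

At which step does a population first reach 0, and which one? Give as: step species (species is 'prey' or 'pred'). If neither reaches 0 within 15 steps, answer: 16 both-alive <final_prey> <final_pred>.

Step 1: prey: 12+1-14=0; pred: 20+2-6=16
First extinction: prey at step 1

Answer: 1 prey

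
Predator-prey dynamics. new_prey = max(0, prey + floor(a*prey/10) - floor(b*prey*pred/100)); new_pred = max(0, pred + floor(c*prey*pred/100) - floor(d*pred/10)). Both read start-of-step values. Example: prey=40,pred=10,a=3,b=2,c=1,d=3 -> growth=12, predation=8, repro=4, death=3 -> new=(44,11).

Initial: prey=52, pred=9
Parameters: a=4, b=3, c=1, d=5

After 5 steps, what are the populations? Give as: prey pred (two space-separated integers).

Step 1: prey: 52+20-14=58; pred: 9+4-4=9
Step 2: prey: 58+23-15=66; pred: 9+5-4=10
Step 3: prey: 66+26-19=73; pred: 10+6-5=11
Step 4: prey: 73+29-24=78; pred: 11+8-5=14
Step 5: prey: 78+31-32=77; pred: 14+10-7=17

Answer: 77 17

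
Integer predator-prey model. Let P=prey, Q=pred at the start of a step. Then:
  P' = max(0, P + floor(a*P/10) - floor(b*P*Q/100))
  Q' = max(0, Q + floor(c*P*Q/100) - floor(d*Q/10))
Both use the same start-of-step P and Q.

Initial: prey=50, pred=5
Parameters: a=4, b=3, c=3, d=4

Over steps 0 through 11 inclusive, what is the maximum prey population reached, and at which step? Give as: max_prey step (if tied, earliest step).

Step 1: prey: 50+20-7=63; pred: 5+7-2=10
Step 2: prey: 63+25-18=70; pred: 10+18-4=24
Step 3: prey: 70+28-50=48; pred: 24+50-9=65
Step 4: prey: 48+19-93=0; pred: 65+93-26=132
Step 5: prey: 0+0-0=0; pred: 132+0-52=80
Step 6: prey: 0+0-0=0; pred: 80+0-32=48
Step 7: prey: 0+0-0=0; pred: 48+0-19=29
Step 8: prey: 0+0-0=0; pred: 29+0-11=18
Step 9: prey: 0+0-0=0; pred: 18+0-7=11
Step 10: prey: 0+0-0=0; pred: 11+0-4=7
Step 11: prey: 0+0-0=0; pred: 7+0-2=5
Max prey = 70 at step 2

Answer: 70 2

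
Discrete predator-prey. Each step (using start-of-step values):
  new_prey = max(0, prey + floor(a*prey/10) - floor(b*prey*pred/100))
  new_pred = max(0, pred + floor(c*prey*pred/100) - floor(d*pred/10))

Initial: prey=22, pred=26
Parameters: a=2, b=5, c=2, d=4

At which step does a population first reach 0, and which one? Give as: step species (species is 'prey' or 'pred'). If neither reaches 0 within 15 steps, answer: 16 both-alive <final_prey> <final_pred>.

Step 1: prey: 22+4-28=0; pred: 26+11-10=27
First extinction: prey at step 1

Answer: 1 prey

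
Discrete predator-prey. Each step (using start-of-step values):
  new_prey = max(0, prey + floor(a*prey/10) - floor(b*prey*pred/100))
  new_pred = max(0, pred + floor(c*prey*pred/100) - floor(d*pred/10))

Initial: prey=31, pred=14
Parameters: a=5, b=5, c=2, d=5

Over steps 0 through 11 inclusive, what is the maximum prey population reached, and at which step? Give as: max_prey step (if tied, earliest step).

Step 1: prey: 31+15-21=25; pred: 14+8-7=15
Step 2: prey: 25+12-18=19; pred: 15+7-7=15
Step 3: prey: 19+9-14=14; pred: 15+5-7=13
Step 4: prey: 14+7-9=12; pred: 13+3-6=10
Step 5: prey: 12+6-6=12; pred: 10+2-5=7
Step 6: prey: 12+6-4=14; pred: 7+1-3=5
Step 7: prey: 14+7-3=18; pred: 5+1-2=4
Step 8: prey: 18+9-3=24; pred: 4+1-2=3
Step 9: prey: 24+12-3=33; pred: 3+1-1=3
Step 10: prey: 33+16-4=45; pred: 3+1-1=3
Step 11: prey: 45+22-6=61; pred: 3+2-1=4
Max prey = 61 at step 11

Answer: 61 11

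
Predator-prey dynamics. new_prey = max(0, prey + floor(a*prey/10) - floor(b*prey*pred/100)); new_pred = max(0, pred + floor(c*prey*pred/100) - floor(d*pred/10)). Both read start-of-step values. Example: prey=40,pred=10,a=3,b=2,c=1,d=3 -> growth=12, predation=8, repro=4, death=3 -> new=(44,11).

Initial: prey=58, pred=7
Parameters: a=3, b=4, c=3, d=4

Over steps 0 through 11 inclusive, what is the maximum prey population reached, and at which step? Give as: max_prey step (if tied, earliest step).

Answer: 59 1

Derivation:
Step 1: prey: 58+17-16=59; pred: 7+12-2=17
Step 2: prey: 59+17-40=36; pred: 17+30-6=41
Step 3: prey: 36+10-59=0; pred: 41+44-16=69
Step 4: prey: 0+0-0=0; pred: 69+0-27=42
Step 5: prey: 0+0-0=0; pred: 42+0-16=26
Step 6: prey: 0+0-0=0; pred: 26+0-10=16
Step 7: prey: 0+0-0=0; pred: 16+0-6=10
Step 8: prey: 0+0-0=0; pred: 10+0-4=6
Step 9: prey: 0+0-0=0; pred: 6+0-2=4
Step 10: prey: 0+0-0=0; pred: 4+0-1=3
Step 11: prey: 0+0-0=0; pred: 3+0-1=2
Max prey = 59 at step 1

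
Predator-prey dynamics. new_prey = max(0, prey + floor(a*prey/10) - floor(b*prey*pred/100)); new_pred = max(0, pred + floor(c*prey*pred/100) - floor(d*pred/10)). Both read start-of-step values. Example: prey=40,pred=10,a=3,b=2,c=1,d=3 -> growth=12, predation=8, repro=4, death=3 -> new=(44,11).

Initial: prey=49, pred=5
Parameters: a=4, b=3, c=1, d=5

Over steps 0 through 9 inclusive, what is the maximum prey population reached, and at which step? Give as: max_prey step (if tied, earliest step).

Answer: 122 5

Derivation:
Step 1: prey: 49+19-7=61; pred: 5+2-2=5
Step 2: prey: 61+24-9=76; pred: 5+3-2=6
Step 3: prey: 76+30-13=93; pred: 6+4-3=7
Step 4: prey: 93+37-19=111; pred: 7+6-3=10
Step 5: prey: 111+44-33=122; pred: 10+11-5=16
Step 6: prey: 122+48-58=112; pred: 16+19-8=27
Step 7: prey: 112+44-90=66; pred: 27+30-13=44
Step 8: prey: 66+26-87=5; pred: 44+29-22=51
Step 9: prey: 5+2-7=0; pred: 51+2-25=28
Max prey = 122 at step 5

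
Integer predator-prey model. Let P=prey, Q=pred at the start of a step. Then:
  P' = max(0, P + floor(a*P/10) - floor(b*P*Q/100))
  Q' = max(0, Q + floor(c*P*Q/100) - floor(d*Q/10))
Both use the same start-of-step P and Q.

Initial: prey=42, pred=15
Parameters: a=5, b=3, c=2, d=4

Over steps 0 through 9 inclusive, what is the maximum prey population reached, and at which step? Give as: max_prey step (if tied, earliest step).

Step 1: prey: 42+21-18=45; pred: 15+12-6=21
Step 2: prey: 45+22-28=39; pred: 21+18-8=31
Step 3: prey: 39+19-36=22; pred: 31+24-12=43
Step 4: prey: 22+11-28=5; pred: 43+18-17=44
Step 5: prey: 5+2-6=1; pred: 44+4-17=31
Step 6: prey: 1+0-0=1; pred: 31+0-12=19
Step 7: prey: 1+0-0=1; pred: 19+0-7=12
Step 8: prey: 1+0-0=1; pred: 12+0-4=8
Step 9: prey: 1+0-0=1; pred: 8+0-3=5
Max prey = 45 at step 1

Answer: 45 1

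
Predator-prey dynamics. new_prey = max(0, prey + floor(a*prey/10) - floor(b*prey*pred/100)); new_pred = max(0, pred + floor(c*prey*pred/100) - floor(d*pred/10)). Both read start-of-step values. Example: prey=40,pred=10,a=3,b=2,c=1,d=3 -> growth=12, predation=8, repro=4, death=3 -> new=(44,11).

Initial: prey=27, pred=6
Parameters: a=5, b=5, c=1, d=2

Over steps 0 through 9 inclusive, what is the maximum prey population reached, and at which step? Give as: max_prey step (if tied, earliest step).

Step 1: prey: 27+13-8=32; pred: 6+1-1=6
Step 2: prey: 32+16-9=39; pred: 6+1-1=6
Step 3: prey: 39+19-11=47; pred: 6+2-1=7
Step 4: prey: 47+23-16=54; pred: 7+3-1=9
Step 5: prey: 54+27-24=57; pred: 9+4-1=12
Step 6: prey: 57+28-34=51; pred: 12+6-2=16
Step 7: prey: 51+25-40=36; pred: 16+8-3=21
Step 8: prey: 36+18-37=17; pred: 21+7-4=24
Step 9: prey: 17+8-20=5; pred: 24+4-4=24
Max prey = 57 at step 5

Answer: 57 5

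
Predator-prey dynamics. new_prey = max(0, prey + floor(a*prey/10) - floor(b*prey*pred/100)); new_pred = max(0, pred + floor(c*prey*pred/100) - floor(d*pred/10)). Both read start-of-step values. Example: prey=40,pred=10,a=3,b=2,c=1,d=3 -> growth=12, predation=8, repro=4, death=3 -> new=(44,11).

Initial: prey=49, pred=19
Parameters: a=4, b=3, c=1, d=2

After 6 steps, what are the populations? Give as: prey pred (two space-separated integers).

Answer: 2 20

Derivation:
Step 1: prey: 49+19-27=41; pred: 19+9-3=25
Step 2: prey: 41+16-30=27; pred: 25+10-5=30
Step 3: prey: 27+10-24=13; pred: 30+8-6=32
Step 4: prey: 13+5-12=6; pred: 32+4-6=30
Step 5: prey: 6+2-5=3; pred: 30+1-6=25
Step 6: prey: 3+1-2=2; pred: 25+0-5=20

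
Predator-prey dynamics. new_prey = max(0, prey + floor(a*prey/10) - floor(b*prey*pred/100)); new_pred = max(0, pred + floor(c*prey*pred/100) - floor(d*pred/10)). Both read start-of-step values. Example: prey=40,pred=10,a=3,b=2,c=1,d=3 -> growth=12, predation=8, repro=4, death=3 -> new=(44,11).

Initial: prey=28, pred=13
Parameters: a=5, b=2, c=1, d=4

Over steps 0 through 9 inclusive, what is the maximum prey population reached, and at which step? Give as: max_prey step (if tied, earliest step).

Answer: 123 7

Derivation:
Step 1: prey: 28+14-7=35; pred: 13+3-5=11
Step 2: prey: 35+17-7=45; pred: 11+3-4=10
Step 3: prey: 45+22-9=58; pred: 10+4-4=10
Step 4: prey: 58+29-11=76; pred: 10+5-4=11
Step 5: prey: 76+38-16=98; pred: 11+8-4=15
Step 6: prey: 98+49-29=118; pred: 15+14-6=23
Step 7: prey: 118+59-54=123; pred: 23+27-9=41
Step 8: prey: 123+61-100=84; pred: 41+50-16=75
Step 9: prey: 84+42-126=0; pred: 75+63-30=108
Max prey = 123 at step 7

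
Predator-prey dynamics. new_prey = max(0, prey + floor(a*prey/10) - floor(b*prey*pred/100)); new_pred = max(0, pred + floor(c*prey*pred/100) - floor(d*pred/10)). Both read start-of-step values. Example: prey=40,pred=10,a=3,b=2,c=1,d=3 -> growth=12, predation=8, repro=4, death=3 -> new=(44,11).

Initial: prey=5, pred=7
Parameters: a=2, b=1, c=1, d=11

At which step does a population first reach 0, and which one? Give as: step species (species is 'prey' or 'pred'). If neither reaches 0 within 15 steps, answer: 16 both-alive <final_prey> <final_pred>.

Step 1: prey: 5+1-0=6; pred: 7+0-7=0
First extinction: pred at step 1

Answer: 1 pred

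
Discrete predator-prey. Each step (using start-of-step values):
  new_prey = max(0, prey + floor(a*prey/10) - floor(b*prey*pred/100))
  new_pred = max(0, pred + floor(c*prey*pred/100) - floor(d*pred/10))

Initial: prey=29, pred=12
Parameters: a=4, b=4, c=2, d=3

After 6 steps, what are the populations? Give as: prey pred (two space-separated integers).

Answer: 4 13

Derivation:
Step 1: prey: 29+11-13=27; pred: 12+6-3=15
Step 2: prey: 27+10-16=21; pred: 15+8-4=19
Step 3: prey: 21+8-15=14; pred: 19+7-5=21
Step 4: prey: 14+5-11=8; pred: 21+5-6=20
Step 5: prey: 8+3-6=5; pred: 20+3-6=17
Step 6: prey: 5+2-3=4; pred: 17+1-5=13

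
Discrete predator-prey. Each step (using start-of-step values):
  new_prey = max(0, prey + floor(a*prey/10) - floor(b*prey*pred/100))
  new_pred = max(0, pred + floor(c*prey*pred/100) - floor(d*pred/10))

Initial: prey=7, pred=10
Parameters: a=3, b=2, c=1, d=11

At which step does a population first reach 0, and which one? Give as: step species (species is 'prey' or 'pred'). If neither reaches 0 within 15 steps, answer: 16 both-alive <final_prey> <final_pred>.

Answer: 1 pred

Derivation:
Step 1: prey: 7+2-1=8; pred: 10+0-11=0
First extinction: pred at step 1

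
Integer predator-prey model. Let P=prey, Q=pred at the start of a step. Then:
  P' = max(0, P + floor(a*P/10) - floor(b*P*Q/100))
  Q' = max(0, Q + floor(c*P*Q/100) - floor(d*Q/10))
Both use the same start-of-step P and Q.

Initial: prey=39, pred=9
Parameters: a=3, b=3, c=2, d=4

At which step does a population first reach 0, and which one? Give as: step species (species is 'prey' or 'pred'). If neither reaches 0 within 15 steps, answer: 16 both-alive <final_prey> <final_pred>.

Answer: 16 both-alive 2 2

Derivation:
Step 1: prey: 39+11-10=40; pred: 9+7-3=13
Step 2: prey: 40+12-15=37; pred: 13+10-5=18
Step 3: prey: 37+11-19=29; pred: 18+13-7=24
Step 4: prey: 29+8-20=17; pred: 24+13-9=28
Step 5: prey: 17+5-14=8; pred: 28+9-11=26
Step 6: prey: 8+2-6=4; pred: 26+4-10=20
Step 7: prey: 4+1-2=3; pred: 20+1-8=13
Step 8: prey: 3+0-1=2; pred: 13+0-5=8
Step 9: prey: 2+0-0=2; pred: 8+0-3=5
Step 10: prey: 2+0-0=2; pred: 5+0-2=3
Step 11: prey: 2+0-0=2; pred: 3+0-1=2
Step 12: prey: 2+0-0=2; pred: 2+0-0=2
Steps 13-15: state stable at prey=2, pred=2 (no change)
No extinction within 15 steps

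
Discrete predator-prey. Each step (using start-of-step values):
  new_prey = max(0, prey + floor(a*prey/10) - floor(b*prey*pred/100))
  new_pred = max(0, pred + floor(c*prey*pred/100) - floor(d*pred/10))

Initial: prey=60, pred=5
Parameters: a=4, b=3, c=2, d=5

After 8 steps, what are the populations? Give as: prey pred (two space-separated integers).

Step 1: prey: 60+24-9=75; pred: 5+6-2=9
Step 2: prey: 75+30-20=85; pred: 9+13-4=18
Step 3: prey: 85+34-45=74; pred: 18+30-9=39
Step 4: prey: 74+29-86=17; pred: 39+57-19=77
Step 5: prey: 17+6-39=0; pred: 77+26-38=65
Step 6: prey: 0+0-0=0; pred: 65+0-32=33
Step 7: prey: 0+0-0=0; pred: 33+0-16=17
Step 8: prey: 0+0-0=0; pred: 17+0-8=9

Answer: 0 9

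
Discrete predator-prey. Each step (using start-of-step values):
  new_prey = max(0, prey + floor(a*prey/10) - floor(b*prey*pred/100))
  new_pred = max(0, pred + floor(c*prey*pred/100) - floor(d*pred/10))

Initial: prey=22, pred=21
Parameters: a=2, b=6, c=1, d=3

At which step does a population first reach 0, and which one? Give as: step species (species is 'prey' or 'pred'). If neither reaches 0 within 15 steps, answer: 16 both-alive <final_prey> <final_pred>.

Answer: 1 prey

Derivation:
Step 1: prey: 22+4-27=0; pred: 21+4-6=19
First extinction: prey at step 1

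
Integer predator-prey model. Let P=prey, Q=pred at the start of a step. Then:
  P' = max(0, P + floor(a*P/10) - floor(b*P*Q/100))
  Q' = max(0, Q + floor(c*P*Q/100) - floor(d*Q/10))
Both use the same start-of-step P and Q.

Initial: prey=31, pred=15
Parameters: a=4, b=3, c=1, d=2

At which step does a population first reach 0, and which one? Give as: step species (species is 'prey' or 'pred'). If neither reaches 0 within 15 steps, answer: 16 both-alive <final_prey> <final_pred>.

Answer: 16 both-alive 17 9

Derivation:
Step 1: prey: 31+12-13=30; pred: 15+4-3=16
Step 2: prey: 30+12-14=28; pred: 16+4-3=17
Step 3: prey: 28+11-14=25; pred: 17+4-3=18
Step 4: prey: 25+10-13=22; pred: 18+4-3=19
Step 5: prey: 22+8-12=18; pred: 19+4-3=20
Step 6: prey: 18+7-10=15; pred: 20+3-4=19
Step 7: prey: 15+6-8=13; pred: 19+2-3=18
Step 8: prey: 13+5-7=11; pred: 18+2-3=17
Step 9: prey: 11+4-5=10; pred: 17+1-3=15
Step 10: prey: 10+4-4=10; pred: 15+1-3=13
Step 11: prey: 10+4-3=11; pred: 13+1-2=12
Step 12: prey: 11+4-3=12; pred: 12+1-2=11
Step 13: prey: 12+4-3=13; pred: 11+1-2=10
Step 14: prey: 13+5-3=15; pred: 10+1-2=9
Step 15: prey: 15+6-4=17; pred: 9+1-1=9
No extinction within 15 steps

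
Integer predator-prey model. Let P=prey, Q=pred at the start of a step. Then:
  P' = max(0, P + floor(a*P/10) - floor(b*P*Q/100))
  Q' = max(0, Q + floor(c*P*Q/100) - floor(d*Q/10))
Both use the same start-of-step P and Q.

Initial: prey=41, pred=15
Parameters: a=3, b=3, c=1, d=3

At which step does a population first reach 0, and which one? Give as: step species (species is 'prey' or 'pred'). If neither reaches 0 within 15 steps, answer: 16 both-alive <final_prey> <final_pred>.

Answer: 16 both-alive 31 6

Derivation:
Step 1: prey: 41+12-18=35; pred: 15+6-4=17
Step 2: prey: 35+10-17=28; pred: 17+5-5=17
Step 3: prey: 28+8-14=22; pred: 17+4-5=16
Step 4: prey: 22+6-10=18; pred: 16+3-4=15
Step 5: prey: 18+5-8=15; pred: 15+2-4=13
Step 6: prey: 15+4-5=14; pred: 13+1-3=11
Step 7: prey: 14+4-4=14; pred: 11+1-3=9
Step 8: prey: 14+4-3=15; pred: 9+1-2=8
Step 9: prey: 15+4-3=16; pred: 8+1-2=7
Step 10: prey: 16+4-3=17; pred: 7+1-2=6
Step 11: prey: 17+5-3=19; pred: 6+1-1=6
Step 12: prey: 19+5-3=21; pred: 6+1-1=6
Step 13: prey: 21+6-3=24; pred: 6+1-1=6
Step 14: prey: 24+7-4=27; pred: 6+1-1=6
Step 15: prey: 27+8-4=31; pred: 6+1-1=6
No extinction within 15 steps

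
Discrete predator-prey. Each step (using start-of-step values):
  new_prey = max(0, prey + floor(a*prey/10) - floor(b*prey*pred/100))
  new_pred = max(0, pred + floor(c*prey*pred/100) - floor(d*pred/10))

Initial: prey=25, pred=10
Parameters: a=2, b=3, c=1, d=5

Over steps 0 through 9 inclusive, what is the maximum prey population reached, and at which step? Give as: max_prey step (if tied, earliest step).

Step 1: prey: 25+5-7=23; pred: 10+2-5=7
Step 2: prey: 23+4-4=23; pred: 7+1-3=5
Step 3: prey: 23+4-3=24; pred: 5+1-2=4
Step 4: prey: 24+4-2=26; pred: 4+0-2=2
Step 5: prey: 26+5-1=30; pred: 2+0-1=1
Step 6: prey: 30+6-0=36; pred: 1+0-0=1
Step 7: prey: 36+7-1=42; pred: 1+0-0=1
Step 8: prey: 42+8-1=49; pred: 1+0-0=1
Step 9: prey: 49+9-1=57; pred: 1+0-0=1
Max prey = 57 at step 9

Answer: 57 9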